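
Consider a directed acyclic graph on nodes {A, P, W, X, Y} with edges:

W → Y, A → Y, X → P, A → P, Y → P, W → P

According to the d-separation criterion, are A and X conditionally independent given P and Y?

No — A and X are not d-separated given {P, Y}.

Enumerating the 3 paths from A to X and testing each for blocking by {P, Y}:
Path 1: A → Y ← W → P ← X
  Y is a collider and Y is conditioned on, which opens it; W is a fork and W is not conditioned on; P is a collider and P is conditioned on, which opens it — no node blocks this path, so it is active.
Path 2: A → Y → P ← X
  Y is a chain here and Y is conditioned on, so the path is blocked at Y.
Path 3: A → P ← X
  P is a collider and P is conditioned on, which opens it — no node blocks this path, so it is active.
Because an active path exists, A and X are not d-separated.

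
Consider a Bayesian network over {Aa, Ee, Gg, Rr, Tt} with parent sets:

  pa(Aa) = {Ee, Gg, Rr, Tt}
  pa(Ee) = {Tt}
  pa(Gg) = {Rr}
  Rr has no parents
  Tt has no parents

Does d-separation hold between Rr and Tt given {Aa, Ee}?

There are 4 undirected paths between Rr and Tt; checking each against the conditioning set {Aa, Ee}:
  1. Rr → Gg → Aa ← Ee ← Tt — Gg:chain[open]; Aa:collider[open]; Ee:chain[blocks] ⇒ blocked
  2. Rr → Gg → Aa ← Tt — Gg:chain[open]; Aa:collider[open] ⇒ active
  3. Rr → Aa ← Ee ← Tt — Aa:collider[open]; Ee:chain[blocks] ⇒ blocked
  4. Rr → Aa ← Tt — Aa:collider[open] ⇒ active
At least one path is unblocked, so d-separation fails.

No — Rr and Tt are not d-separated given {Aa, Ee}.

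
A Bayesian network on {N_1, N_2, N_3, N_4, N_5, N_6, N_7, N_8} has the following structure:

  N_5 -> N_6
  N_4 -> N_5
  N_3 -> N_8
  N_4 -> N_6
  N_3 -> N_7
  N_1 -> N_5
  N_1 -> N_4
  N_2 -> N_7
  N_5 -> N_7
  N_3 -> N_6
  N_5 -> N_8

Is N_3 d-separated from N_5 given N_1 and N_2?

Yes — N_3 and N_5 are d-separated given {N_1, N_2}.

Enumerating the 5 paths from N_3 to N_5 and testing each for blocking by {N_1, N_2}:
Path 1: N_3 → N_7 ← N_5
  N_7 is a collider here and neither N_7 nor any of its descendants is conditioned on, so the collider stays closed — the path is blocked at N_7.
Path 2: N_3 → N_8 ← N_5
  N_8 is a collider here and neither N_8 nor any of its descendants is conditioned on, so the collider stays closed — the path is blocked at N_8.
Path 3: N_3 → N_6 ← N_5
  N_6 is a collider here and neither N_6 nor any of its descendants is conditioned on, so the collider stays closed — the path is blocked at N_6.
Path 4: N_3 → N_6 ← N_4 → N_5
  N_6 is a collider here and neither N_6 nor any of its descendants is conditioned on, so the collider stays closed — the path is blocked at N_6.
Path 5: N_3 → N_6 ← N_4 ← N_1 → N_5
  N_6 is a collider here and neither N_6 nor any of its descendants is conditioned on, so the collider stays closed — the path is blocked at N_6.
Since every path is blocked, d-separation holds.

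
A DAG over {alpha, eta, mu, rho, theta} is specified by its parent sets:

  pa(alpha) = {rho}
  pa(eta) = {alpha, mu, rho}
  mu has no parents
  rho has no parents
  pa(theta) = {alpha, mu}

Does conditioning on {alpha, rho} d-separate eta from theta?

We examine all 3 paths between eta and theta:
Path 1: eta ← rho → alpha → theta
  rho is a fork here and rho is conditioned on, so the path is blocked at rho.
Path 2: eta ← alpha → theta
  alpha is a fork here and alpha is conditioned on, so the path is blocked at alpha.
Path 3: eta ← mu → theta
  mu is a fork and mu is not conditioned on — no node blocks this path, so it is active.
Since the path eta ← mu → theta is active, eta and theta are not d-separated given {alpha, rho}.

No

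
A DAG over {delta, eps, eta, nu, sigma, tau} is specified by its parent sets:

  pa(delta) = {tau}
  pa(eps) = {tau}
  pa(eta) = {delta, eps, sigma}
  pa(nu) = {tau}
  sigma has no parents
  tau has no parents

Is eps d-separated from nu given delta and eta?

No

There are 2 undirected paths between eps and nu; checking each against the conditioning set {delta, eta}:
Path 1: eps → eta ← delta ← tau → nu
  delta is a chain here and delta is conditioned on, so the path is blocked at delta.
Path 2: eps ← tau → nu
  tau is a fork and tau is not conditioned on — no node blocks this path, so it is active.
Since the path eps ← tau → nu is active, eps and nu are not d-separated given {delta, eta}.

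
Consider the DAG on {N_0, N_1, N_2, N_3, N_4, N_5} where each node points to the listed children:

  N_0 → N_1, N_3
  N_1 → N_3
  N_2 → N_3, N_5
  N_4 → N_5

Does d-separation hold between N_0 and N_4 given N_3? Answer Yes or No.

Yes

Enumerating the 2 paths from N_0 to N_4 and testing each for blocking by {N_3}:
Path 1: N_0 → N_1 → N_3 ← N_2 → N_5 ← N_4
  N_5 is a collider here and neither N_5 nor any of its descendants is conditioned on, so the collider stays closed — the path is blocked at N_5.
Path 2: N_0 → N_3 ← N_2 → N_5 ← N_4
  N_5 is a collider here and neither N_5 nor any of its descendants is conditioned on, so the collider stays closed — the path is blocked at N_5.
Every path is blocked, so N_0 and N_4 are d-separated given {N_3}.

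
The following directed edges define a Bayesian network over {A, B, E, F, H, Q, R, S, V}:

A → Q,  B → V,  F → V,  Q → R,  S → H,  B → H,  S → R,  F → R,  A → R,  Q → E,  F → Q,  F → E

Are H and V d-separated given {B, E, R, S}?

Yes — H and V are d-separated given {B, E, R, S}.

Enumerating the 6 paths from H to V and testing each for blocking by {B, E, R, S}:
Path 1: H ← B → V
  B is a fork here and B is conditioned on, so the path is blocked at B.
Path 2: H ← S → R ← A → Q ← F → V
  S is a fork here and S is conditioned on, so the path is blocked at S.
Path 3: H ← S → R ← A → Q → E ← F → V
  S is a fork here and S is conditioned on, so the path is blocked at S.
Path 4: H ← S → R ← Q ← F → V
  S is a fork here and S is conditioned on, so the path is blocked at S.
Path 5: H ← S → R ← Q → E ← F → V
  S is a fork here and S is conditioned on, so the path is blocked at S.
Path 6: H ← S → R ← F → V
  S is a fork here and S is conditioned on, so the path is blocked at S.
All paths are blocked; H ⊥ V | {B, E, R, S} holds.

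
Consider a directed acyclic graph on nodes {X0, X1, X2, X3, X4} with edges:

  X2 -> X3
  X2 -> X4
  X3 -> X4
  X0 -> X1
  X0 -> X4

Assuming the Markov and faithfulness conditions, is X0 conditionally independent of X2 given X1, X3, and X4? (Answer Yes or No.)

Enumerating the 2 paths from X0 to X2 and testing each for blocking by {X1, X3, X4}:
Path 1: X0 → X4 ← X2
  X4 is a collider and X4 is conditioned on, which opens it — no node blocks this path, so it is active.
Path 2: X0 → X4 ← X3 ← X2
  X3 is a chain here and X3 is conditioned on, so the path is blocked at X3.
Since the path X0 → X4 ← X2 is active, X0 and X2 are not d-separated given {X1, X3, X4}.

No — X0 and X2 are not d-separated given {X1, X3, X4}.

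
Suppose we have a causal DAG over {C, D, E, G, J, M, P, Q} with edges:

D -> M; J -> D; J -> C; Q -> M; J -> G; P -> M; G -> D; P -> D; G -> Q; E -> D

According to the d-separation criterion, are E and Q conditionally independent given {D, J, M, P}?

No

We examine all 4 paths between E and Q:
Path 1: E → D ← P → M ← Q
  P is a fork here and P is conditioned on, so the path is blocked at P.
Path 2: E → D ← J → G → Q
  J is a fork here and J is conditioned on, so the path is blocked at J.
Path 3: E → D → M ← Q
  D is a chain here and D is conditioned on, so the path is blocked at D.
Path 4: E → D ← G → Q
  D is a collider and D is conditioned on, which opens it; G is a fork and G is not conditioned on — no node blocks this path, so it is active.
At least one path is unblocked, so d-separation fails.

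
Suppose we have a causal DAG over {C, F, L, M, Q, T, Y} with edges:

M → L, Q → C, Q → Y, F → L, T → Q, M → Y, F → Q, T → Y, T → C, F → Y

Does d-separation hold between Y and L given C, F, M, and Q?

There are 5 undirected paths between Y and L; checking each against the conditioning set {C, F, M, Q}:
  1. Y ← Q ← F → L — Q:chain[blocks]; F:fork[blocks] ⇒ blocked
  2. Y ← M → L — M:fork[blocks] ⇒ blocked
  3. Y ← F → L — F:fork[blocks] ⇒ blocked
  4. Y ← T → Q ← F → L — T:fork[open]; Q:collider[open]; F:fork[blocks] ⇒ blocked
  5. Y ← T → C ← Q ← F → L — T:fork[open]; C:collider[open]; Q:chain[blocks]; F:fork[blocks] ⇒ blocked
Since every path is blocked, d-separation holds.

Yes — Y and L are d-separated given {C, F, M, Q}.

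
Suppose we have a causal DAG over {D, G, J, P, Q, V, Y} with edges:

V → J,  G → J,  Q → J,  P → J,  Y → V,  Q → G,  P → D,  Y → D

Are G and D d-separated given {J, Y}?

We examine all 4 paths between G and D:
Path 1: G ← Q → J ← V ← Y → D
  Y is a fork here and Y is conditioned on, so the path is blocked at Y.
Path 2: G ← Q → J ← P → D
  Q is a fork and Q is not conditioned on; J is a collider and J is conditioned on, which opens it; P is a fork and P is not conditioned on — no node blocks this path, so it is active.
Path 3: G → J ← V ← Y → D
  Y is a fork here and Y is conditioned on, so the path is blocked at Y.
Path 4: G → J ← P → D
  J is a collider and J is conditioned on, which opens it; P is a fork and P is not conditioned on — no node blocks this path, so it is active.
At least one path is unblocked, so d-separation fails.

No — G and D are not d-separated given {J, Y}.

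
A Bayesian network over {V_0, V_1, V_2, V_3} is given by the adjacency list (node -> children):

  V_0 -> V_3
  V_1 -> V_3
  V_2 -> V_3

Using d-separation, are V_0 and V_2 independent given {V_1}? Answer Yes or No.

The only undirected path from V_0 to V_2 is:
Path 1: V_0 → V_3 ← V_2
  V_3 is a collider here and neither V_3 nor any of its descendants is conditioned on, so the collider stays closed — the path is blocked at V_3.
Every path is blocked, so V_0 and V_2 are d-separated given {V_1}.

Yes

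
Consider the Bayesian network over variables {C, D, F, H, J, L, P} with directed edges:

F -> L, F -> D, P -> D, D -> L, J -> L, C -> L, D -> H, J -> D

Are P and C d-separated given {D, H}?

Yes

3 paths connect P and C; each must be blocked for d-separation to hold:
Path 1: P → D ← J → L ← C
  L is a collider here and neither L nor any of its descendants is conditioned on, so the collider stays closed — the path is blocked at L.
Path 2: P → D ← F → L ← C
  L is a collider here and neither L nor any of its descendants is conditioned on, so the collider stays closed — the path is blocked at L.
Path 3: P → D → L ← C
  D is a chain here and D is conditioned on, so the path is blocked at D.
Since every path is blocked, d-separation holds.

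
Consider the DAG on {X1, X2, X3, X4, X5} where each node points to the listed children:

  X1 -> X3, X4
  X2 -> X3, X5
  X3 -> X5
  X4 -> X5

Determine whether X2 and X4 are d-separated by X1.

There are 4 undirected paths between X2 and X4; checking each against the conditioning set {X1}:
Path 1: X2 → X5 ← X4
  X5 is a collider here and neither X5 nor any of its descendants is conditioned on, so the collider stays closed — the path is blocked at X5.
Path 2: X2 → X5 ← X3 ← X1 → X4
  X5 is a collider here and neither X5 nor any of its descendants is conditioned on, so the collider stays closed — the path is blocked at X5.
Path 3: X2 → X3 ← X1 → X4
  X3 is a collider here and neither X3 nor any of its descendants is conditioned on, so the collider stays closed — the path is blocked at X3.
Path 4: X2 → X3 → X5 ← X4
  X5 is a collider here and neither X5 nor any of its descendants is conditioned on, so the collider stays closed — the path is blocked at X5.
Since every path is blocked, d-separation holds.

Yes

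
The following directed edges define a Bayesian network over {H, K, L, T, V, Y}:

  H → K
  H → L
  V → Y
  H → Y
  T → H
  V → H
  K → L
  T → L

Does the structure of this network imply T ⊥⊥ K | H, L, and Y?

No

4 paths connect T and K; each must be blocked for d-separation to hold:
  1. T → L ← K — L:collider[open] ⇒ active
  2. T → L ← H → K — L:collider[open]; H:fork[blocks] ⇒ blocked
  3. T → H → K — H:chain[blocks] ⇒ blocked
  4. T → H → L ← K — H:chain[blocks]; L:collider[open] ⇒ blocked
Because an active path exists, T and K are not d-separated.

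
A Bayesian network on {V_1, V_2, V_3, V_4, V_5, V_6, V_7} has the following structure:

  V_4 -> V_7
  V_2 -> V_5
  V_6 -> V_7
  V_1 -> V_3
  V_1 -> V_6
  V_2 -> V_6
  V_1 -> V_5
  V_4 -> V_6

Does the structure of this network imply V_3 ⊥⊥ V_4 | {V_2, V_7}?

There are 4 undirected paths between V_3 and V_4; checking each against the conditioning set {V_2, V_7}:
Path 1: V_3 ← V_1 → V_5 ← V_2 → V_6 → V_7 ← V_4
  V_5 is a collider here and neither V_5 nor any of its descendants is conditioned on, so the collider stays closed — the path is blocked at V_5.
Path 2: V_3 ← V_1 → V_5 ← V_2 → V_6 ← V_4
  V_5 is a collider here and neither V_5 nor any of its descendants is conditioned on, so the collider stays closed — the path is blocked at V_5.
Path 3: V_3 ← V_1 → V_6 → V_7 ← V_4
  V_1 is a fork and V_1 is not conditioned on; V_6 is a chain and V_6 is not conditioned on; V_7 is a collider and V_7 is conditioned on, which opens it — no node blocks this path, so it is active.
Path 4: V_3 ← V_1 → V_6 ← V_4
  V_1 is a fork and V_1 is not conditioned on; V_6 is a collider and its descendant V_7 is conditioned on, which opens it — no node blocks this path, so it is active.
Since the path V_3 ← V_1 → V_6 → V_7 ← V_4 is active, V_3 and V_4 are not d-separated given {V_2, V_7}.

No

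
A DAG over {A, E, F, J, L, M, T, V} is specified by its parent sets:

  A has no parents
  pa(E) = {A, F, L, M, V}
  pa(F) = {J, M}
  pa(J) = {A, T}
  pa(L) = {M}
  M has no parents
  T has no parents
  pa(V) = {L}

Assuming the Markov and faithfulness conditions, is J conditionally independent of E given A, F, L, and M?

5 paths connect J and E; each must be blocked for d-separation to hold:
  1. J → F ← M → L → V → E — F:collider[open]; M:fork[blocks]; L:chain[blocks]; V:chain[open] ⇒ blocked
  2. J → F ← M → L → E — F:collider[open]; M:fork[blocks]; L:chain[blocks] ⇒ blocked
  3. J → F ← M → E — F:collider[open]; M:fork[blocks] ⇒ blocked
  4. J → F → E — F:chain[blocks] ⇒ blocked
  5. J ← A → E — A:fork[blocks] ⇒ blocked
All paths are blocked; J ⊥ E | {A, F, L, M} holds.

Yes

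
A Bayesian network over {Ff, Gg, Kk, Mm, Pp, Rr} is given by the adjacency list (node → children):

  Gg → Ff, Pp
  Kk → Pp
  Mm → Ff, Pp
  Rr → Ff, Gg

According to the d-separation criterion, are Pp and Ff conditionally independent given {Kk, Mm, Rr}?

No

Enumerating the 3 paths from Pp to Ff and testing each for blocking by {Kk, Mm, Rr}:
Path 1: Pp ← Gg → Ff
  Gg is a fork and Gg is not conditioned on — no node blocks this path, so it is active.
Path 2: Pp ← Gg ← Rr → Ff
  Rr is a fork here and Rr is conditioned on, so the path is blocked at Rr.
Path 3: Pp ← Mm → Ff
  Mm is a fork here and Mm is conditioned on, so the path is blocked at Mm.
Since the path Pp ← Gg → Ff is active, Pp and Ff are not d-separated given {Kk, Mm, Rr}.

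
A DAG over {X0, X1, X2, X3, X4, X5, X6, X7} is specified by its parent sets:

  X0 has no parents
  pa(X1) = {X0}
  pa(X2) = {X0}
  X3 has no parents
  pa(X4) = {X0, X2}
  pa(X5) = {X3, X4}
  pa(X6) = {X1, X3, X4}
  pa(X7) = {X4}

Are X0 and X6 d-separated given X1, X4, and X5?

Yes

We examine all 5 paths between X0 and X6:
  1. X0 → X2 → X4 → X6 — X2:chain[open]; X4:chain[blocks] ⇒ blocked
  2. X0 → X2 → X4 → X5 ← X3 → X6 — X2:chain[open]; X4:chain[blocks]; X5:collider[open]; X3:fork[open] ⇒ blocked
  3. X0 → X1 → X6 — X1:chain[blocks] ⇒ blocked
  4. X0 → X4 → X6 — X4:chain[blocks] ⇒ blocked
  5. X0 → X4 → X5 ← X3 → X6 — X4:chain[blocks]; X5:collider[open]; X3:fork[open] ⇒ blocked
Every path is blocked, so X0 and X6 are d-separated given {X1, X4, X5}.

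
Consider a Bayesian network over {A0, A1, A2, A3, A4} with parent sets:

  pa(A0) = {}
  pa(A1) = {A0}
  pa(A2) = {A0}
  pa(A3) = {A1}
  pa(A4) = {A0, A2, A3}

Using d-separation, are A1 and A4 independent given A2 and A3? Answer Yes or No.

No — A1 and A4 are not d-separated given {A2, A3}.

There are 3 undirected paths between A1 and A4; checking each against the conditioning set {A2, A3}:
Path 1: A1 ← A0 → A2 → A4
  A2 is a chain here and A2 is conditioned on, so the path is blocked at A2.
Path 2: A1 ← A0 → A4
  A0 is a fork and A0 is not conditioned on — no node blocks this path, so it is active.
Path 3: A1 → A3 → A4
  A3 is a chain here and A3 is conditioned on, so the path is blocked at A3.
At least one path is unblocked, so d-separation fails.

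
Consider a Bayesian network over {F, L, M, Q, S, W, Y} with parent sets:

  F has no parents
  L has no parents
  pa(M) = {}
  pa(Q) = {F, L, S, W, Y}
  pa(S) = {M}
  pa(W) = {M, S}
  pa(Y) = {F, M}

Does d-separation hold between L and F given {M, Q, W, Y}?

No — L and F are not d-separated given {M, Q, W, Y}.

We examine all 6 paths between L and F:
Path 1: L → Q ← S ← M → Y ← F
  M is a fork here and M is conditioned on, so the path is blocked at M.
Path 2: L → Q ← S → W ← M → Y ← F
  M is a fork here and M is conditioned on, so the path is blocked at M.
Path 3: L → Q ← Y ← F
  Y is a chain here and Y is conditioned on, so the path is blocked at Y.
Path 4: L → Q ← W ← S ← M → Y ← F
  W is a chain here and W is conditioned on, so the path is blocked at W.
Path 5: L → Q ← W ← M → Y ← F
  W is a chain here and W is conditioned on, so the path is blocked at W.
Path 6: L → Q ← F
  Q is a collider and Q is conditioned on, which opens it — no node blocks this path, so it is active.
At least one path is unblocked, so d-separation fails.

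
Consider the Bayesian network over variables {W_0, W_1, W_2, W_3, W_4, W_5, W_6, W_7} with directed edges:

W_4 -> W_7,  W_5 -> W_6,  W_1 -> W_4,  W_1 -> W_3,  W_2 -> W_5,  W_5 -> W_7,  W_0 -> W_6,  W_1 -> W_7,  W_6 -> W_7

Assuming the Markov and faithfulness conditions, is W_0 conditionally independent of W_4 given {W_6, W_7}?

No

There are 4 undirected paths between W_0 and W_4; checking each against the conditioning set {W_6, W_7}:
Path 1: W_0 → W_6 → W_7 ← W_4
  W_6 is a chain here and W_6 is conditioned on, so the path is blocked at W_6.
Path 2: W_0 → W_6 → W_7 ← W_1 → W_4
  W_6 is a chain here and W_6 is conditioned on, so the path is blocked at W_6.
Path 3: W_0 → W_6 ← W_5 → W_7 ← W_4
  W_6 is a collider and W_6 is conditioned on, which opens it; W_5 is a fork and W_5 is not conditioned on; W_7 is a collider and W_7 is conditioned on, which opens it — no node blocks this path, so it is active.
Path 4: W_0 → W_6 ← W_5 → W_7 ← W_1 → W_4
  W_6 is a collider and W_6 is conditioned on, which opens it; W_5 is a fork and W_5 is not conditioned on; W_7 is a collider and W_7 is conditioned on, which opens it; W_1 is a fork and W_1 is not conditioned on — no node blocks this path, so it is active.
Since the path W_0 → W_6 ← W_5 → W_7 ← W_4 is active, W_0 and W_4 are not d-separated given {W_6, W_7}.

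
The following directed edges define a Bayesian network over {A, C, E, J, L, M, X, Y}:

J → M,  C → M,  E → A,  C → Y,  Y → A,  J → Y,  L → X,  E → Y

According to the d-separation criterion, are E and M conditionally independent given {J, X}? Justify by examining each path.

4 paths connect E and M; each must be blocked for d-separation to hold:
Path 1: E → A ← Y ← J → M
  A is a collider here and neither A nor any of its descendants is conditioned on, so the collider stays closed — the path is blocked at A.
Path 2: E → A ← Y ← C → M
  A is a collider here and neither A nor any of its descendants is conditioned on, so the collider stays closed — the path is blocked at A.
Path 3: E → Y ← J → M
  Y is a collider here and neither Y nor any of its descendants is conditioned on, so the collider stays closed — the path is blocked at Y.
Path 4: E → Y ← C → M
  Y is a collider here and neither Y nor any of its descendants is conditioned on, so the collider stays closed — the path is blocked at Y.
Since every path is blocked, d-separation holds.

Yes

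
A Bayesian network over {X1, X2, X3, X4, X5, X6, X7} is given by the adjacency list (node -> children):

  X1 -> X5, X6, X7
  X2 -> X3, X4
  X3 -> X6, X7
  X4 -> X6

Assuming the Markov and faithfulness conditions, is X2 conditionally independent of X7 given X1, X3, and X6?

4 paths connect X2 and X7; each must be blocked for d-separation to hold:
Path 1: X2 → X3 → X6 ← X1 → X7
  X3 is a chain here and X3 is conditioned on, so the path is blocked at X3.
Path 2: X2 → X3 → X7
  X3 is a chain here and X3 is conditioned on, so the path is blocked at X3.
Path 3: X2 → X4 → X6 ← X3 → X7
  X3 is a fork here and X3 is conditioned on, so the path is blocked at X3.
Path 4: X2 → X4 → X6 ← X1 → X7
  X1 is a fork here and X1 is conditioned on, so the path is blocked at X1.
All paths are blocked; X2 ⊥ X7 | {X1, X3, X6} holds.

Yes — X2 and X7 are d-separated given {X1, X3, X6}.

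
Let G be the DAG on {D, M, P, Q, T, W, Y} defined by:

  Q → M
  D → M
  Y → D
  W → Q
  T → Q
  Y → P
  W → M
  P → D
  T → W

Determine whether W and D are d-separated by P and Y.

Yes

There are 3 undirected paths between W and D; checking each against the conditioning set {P, Y}:
Path 1: W → M ← D
  M is a collider here and neither M nor any of its descendants is conditioned on, so the collider stays closed — the path is blocked at M.
Path 2: W → Q → M ← D
  M is a collider here and neither M nor any of its descendants is conditioned on, so the collider stays closed — the path is blocked at M.
Path 3: W ← T → Q → M ← D
  M is a collider here and neither M nor any of its descendants is conditioned on, so the collider stays closed — the path is blocked at M.
Since every path is blocked, d-separation holds.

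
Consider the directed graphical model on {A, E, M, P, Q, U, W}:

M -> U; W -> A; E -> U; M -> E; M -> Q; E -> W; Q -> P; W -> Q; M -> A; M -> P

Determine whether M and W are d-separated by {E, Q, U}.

5 paths connect M and W; each must be blocked for d-separation to hold:
Path 1: M → E → W
  E is a chain here and E is conditioned on, so the path is blocked at E.
Path 2: M → Q ← W
  Q is a collider and Q is conditioned on, which opens it — no node blocks this path, so it is active.
Path 3: M → U ← E → W
  E is a fork here and E is conditioned on, so the path is blocked at E.
Path 4: M → P ← Q ← W
  P is a collider here and neither P nor any of its descendants is conditioned on, so the collider stays closed — the path is blocked at P.
Path 5: M → A ← W
  A is a collider here and neither A nor any of its descendants is conditioned on, so the collider stays closed — the path is blocked at A.
Because an active path exists, M and W are not d-separated.

No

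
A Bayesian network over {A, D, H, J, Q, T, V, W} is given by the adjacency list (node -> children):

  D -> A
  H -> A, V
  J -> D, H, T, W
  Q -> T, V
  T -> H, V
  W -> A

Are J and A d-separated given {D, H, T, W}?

We examine all 6 paths between J and A:
  1. J → W → A — W:chain[blocks] ⇒ blocked
  2. J → H → A — H:chain[blocks] ⇒ blocked
  3. J → D → A — D:chain[blocks] ⇒ blocked
  4. J → T ← Q → V ← H → A — T:collider[open]; Q:fork[open]; V:collider[blocks]; H:fork[blocks] ⇒ blocked
  5. J → T → H → A — T:chain[blocks]; H:chain[blocks] ⇒ blocked
  6. J → T → V ← H → A — T:chain[blocks]; V:collider[blocks]; H:fork[blocks] ⇒ blocked
Since every path is blocked, d-separation holds.

Yes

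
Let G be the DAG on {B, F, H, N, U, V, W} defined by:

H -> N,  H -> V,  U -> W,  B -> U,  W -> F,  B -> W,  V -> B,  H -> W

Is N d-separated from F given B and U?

No

We examine all 3 paths between N and F:
Path 1: N ← H → W → F
  H is a fork and H is not conditioned on; W is a chain and W is not conditioned on — no node blocks this path, so it is active.
Path 2: N ← H → V → B → W → F
  B is a chain here and B is conditioned on, so the path is blocked at B.
Path 3: N ← H → V → B → U → W → F
  B is a chain here and B is conditioned on, so the path is blocked at B.
Since the path N ← H → W → F is active, N and F are not d-separated given {B, U}.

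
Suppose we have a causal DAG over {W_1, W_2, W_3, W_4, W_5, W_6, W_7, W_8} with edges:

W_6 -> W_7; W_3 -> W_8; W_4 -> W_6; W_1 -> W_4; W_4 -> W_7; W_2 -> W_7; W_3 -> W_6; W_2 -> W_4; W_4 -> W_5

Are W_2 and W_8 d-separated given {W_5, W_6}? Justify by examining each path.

No

Enumerating the 4 paths from W_2 to W_8 and testing each for blocking by {W_5, W_6}:
  1. W_2 → W_7 ← W_4 → W_6 ← W_3 → W_8 — W_7:collider[blocks]; W_4:fork[open]; W_6:collider[open]; W_3:fork[open] ⇒ blocked
  2. W_2 → W_7 ← W_6 ← W_3 → W_8 — W_7:collider[blocks]; W_6:chain[blocks]; W_3:fork[open] ⇒ blocked
  3. W_2 → W_4 → W_7 ← W_6 ← W_3 → W_8 — W_4:chain[open]; W_7:collider[blocks]; W_6:chain[blocks]; W_3:fork[open] ⇒ blocked
  4. W_2 → W_4 → W_6 ← W_3 → W_8 — W_4:chain[open]; W_6:collider[open]; W_3:fork[open] ⇒ active
Since the path W_2 → W_4 → W_6 ← W_3 → W_8 is active, W_2 and W_8 are not d-separated given {W_5, W_6}.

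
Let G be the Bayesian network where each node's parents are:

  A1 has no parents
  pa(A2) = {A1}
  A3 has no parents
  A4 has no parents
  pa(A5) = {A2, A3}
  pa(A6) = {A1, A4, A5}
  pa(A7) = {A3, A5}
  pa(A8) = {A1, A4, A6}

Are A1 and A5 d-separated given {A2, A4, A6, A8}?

No

We examine all 4 paths between A1 and A5:
Path 1: A1 → A6 ← A5
  A6 is a collider and A6 is conditioned on, which opens it — no node blocks this path, so it is active.
Path 2: A1 → A2 → A5
  A2 is a chain here and A2 is conditioned on, so the path is blocked at A2.
Path 3: A1 → A8 ← A4 → A6 ← A5
  A4 is a fork here and A4 is conditioned on, so the path is blocked at A4.
Path 4: A1 → A8 ← A6 ← A5
  A6 is a chain here and A6 is conditioned on, so the path is blocked at A6.
Because an active path exists, A1 and A5 are not d-separated.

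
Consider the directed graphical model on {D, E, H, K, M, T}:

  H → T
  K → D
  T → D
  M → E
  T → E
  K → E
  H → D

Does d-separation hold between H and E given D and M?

No

4 paths connect H and E; each must be blocked for d-separation to hold:
  1. H → T → E — T:chain[open] ⇒ active
  2. H → T → D ← K → E — T:chain[open]; D:collider[open]; K:fork[open] ⇒ active
  3. H → D ← T → E — D:collider[open]; T:fork[open] ⇒ active
  4. H → D ← K → E — D:collider[open]; K:fork[open] ⇒ active
Since the path H → T → E is active, H and E are not d-separated given {D, M}.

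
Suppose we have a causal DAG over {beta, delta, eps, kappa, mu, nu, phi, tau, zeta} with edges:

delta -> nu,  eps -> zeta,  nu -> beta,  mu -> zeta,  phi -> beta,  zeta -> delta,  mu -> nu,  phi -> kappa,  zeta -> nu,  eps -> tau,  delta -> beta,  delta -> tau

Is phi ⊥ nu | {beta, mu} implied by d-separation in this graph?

We examine all 6 paths between phi and nu:
Path 1: phi → beta ← delta ← zeta ← mu → nu
  mu is a fork here and mu is conditioned on, so the path is blocked at mu.
Path 2: phi → beta ← delta ← zeta → nu
  beta is a collider and beta is conditioned on, which opens it; delta is a chain and delta is not conditioned on; zeta is a fork and zeta is not conditioned on — no node blocks this path, so it is active.
Path 3: phi → beta ← delta → tau ← eps → zeta ← mu → nu
  tau is a collider here and neither tau nor any of its descendants is conditioned on, so the collider stays closed — the path is blocked at tau.
Path 4: phi → beta ← delta → tau ← eps → zeta → nu
  tau is a collider here and neither tau nor any of its descendants is conditioned on, so the collider stays closed — the path is blocked at tau.
Path 5: phi → beta ← delta → nu
  beta is a collider and beta is conditioned on, which opens it; delta is a fork and delta is not conditioned on — no node blocks this path, so it is active.
Path 6: phi → beta ← nu
  beta is a collider and beta is conditioned on, which opens it — no node blocks this path, so it is active.
Since the path phi → beta ← delta ← zeta → nu is active, phi and nu are not d-separated given {beta, mu}.

No — phi and nu are not d-separated given {beta, mu}.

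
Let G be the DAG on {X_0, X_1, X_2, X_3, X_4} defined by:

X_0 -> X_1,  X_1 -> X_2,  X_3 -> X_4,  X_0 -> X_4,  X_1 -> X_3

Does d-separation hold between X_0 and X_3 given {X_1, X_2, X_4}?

There are 2 undirected paths between X_0 and X_3; checking each against the conditioning set {X_1, X_2, X_4}:
  1. X_0 → X_1 → X_3 — X_1:chain[blocks] ⇒ blocked
  2. X_0 → X_4 ← X_3 — X_4:collider[open] ⇒ active
Because an active path exists, X_0 and X_3 are not d-separated.

No — X_0 and X_3 are not d-separated given {X_1, X_2, X_4}.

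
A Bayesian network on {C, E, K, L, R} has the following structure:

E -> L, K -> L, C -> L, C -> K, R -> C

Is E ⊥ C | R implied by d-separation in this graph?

Enumerating the 2 paths from E to C and testing each for blocking by {R}:
Path 1: E → L ← K ← C
  L is a collider here and neither L nor any of its descendants is conditioned on, so the collider stays closed — the path is blocked at L.
Path 2: E → L ← C
  L is a collider here and neither L nor any of its descendants is conditioned on, so the collider stays closed — the path is blocked at L.
All paths are blocked; E ⊥ C | {R} holds.

Yes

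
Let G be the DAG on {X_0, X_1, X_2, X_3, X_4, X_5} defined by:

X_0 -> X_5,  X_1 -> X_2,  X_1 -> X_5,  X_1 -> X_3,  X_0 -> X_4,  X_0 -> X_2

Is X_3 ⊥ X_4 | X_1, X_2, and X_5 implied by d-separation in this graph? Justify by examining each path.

We examine all 2 paths between X_3 and X_4:
Path 1: X_3 ← X_1 → X_2 ← X_0 → X_4
  X_1 is a fork here and X_1 is conditioned on, so the path is blocked at X_1.
Path 2: X_3 ← X_1 → X_5 ← X_0 → X_4
  X_1 is a fork here and X_1 is conditioned on, so the path is blocked at X_1.
Since every path is blocked, d-separation holds.

Yes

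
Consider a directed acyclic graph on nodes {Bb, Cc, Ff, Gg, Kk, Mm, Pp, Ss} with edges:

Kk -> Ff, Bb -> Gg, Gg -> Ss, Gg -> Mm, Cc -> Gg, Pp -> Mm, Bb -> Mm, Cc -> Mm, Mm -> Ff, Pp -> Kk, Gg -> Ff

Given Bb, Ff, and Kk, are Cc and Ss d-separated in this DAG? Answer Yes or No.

We examine all 5 paths between Cc and Ss:
Path 1: Cc → Mm → Ff ← Gg → Ss
  Mm is a chain and Mm is not conditioned on; Ff is a collider and Ff is conditioned on, which opens it; Gg is a fork and Gg is not conditioned on — no node blocks this path, so it is active.
Path 2: Cc → Mm ← Gg → Ss
  Mm is a collider and its descendant Ff is conditioned on, which opens it; Gg is a fork and Gg is not conditioned on — no node blocks this path, so it is active.
Path 3: Cc → Mm ← Pp → Kk → Ff ← Gg → Ss
  Kk is a chain here and Kk is conditioned on, so the path is blocked at Kk.
Path 4: Cc → Mm ← Bb → Gg → Ss
  Bb is a fork here and Bb is conditioned on, so the path is blocked at Bb.
Path 5: Cc → Gg → Ss
  Gg is a chain and Gg is not conditioned on — no node blocks this path, so it is active.
At least one path is unblocked, so d-separation fails.

No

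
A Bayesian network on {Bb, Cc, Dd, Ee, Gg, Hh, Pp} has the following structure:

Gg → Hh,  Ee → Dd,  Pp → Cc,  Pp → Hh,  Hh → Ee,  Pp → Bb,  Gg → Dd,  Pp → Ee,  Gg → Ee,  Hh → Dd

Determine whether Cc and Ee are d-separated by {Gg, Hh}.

No

We examine all 6 paths between Cc and Ee:
Path 1: Cc ← Pp → Hh → Ee
  Hh is a chain here and Hh is conditioned on, so the path is blocked at Hh.
Path 2: Cc ← Pp → Hh → Dd ← Ee
  Hh is a chain here and Hh is conditioned on, so the path is blocked at Hh.
Path 3: Cc ← Pp → Hh → Dd ← Gg → Ee
  Hh is a chain here and Hh is conditioned on, so the path is blocked at Hh.
Path 4: Cc ← Pp → Hh ← Gg → Ee
  Gg is a fork here and Gg is conditioned on, so the path is blocked at Gg.
Path 5: Cc ← Pp → Hh ← Gg → Dd ← Ee
  Gg is a fork here and Gg is conditioned on, so the path is blocked at Gg.
Path 6: Cc ← Pp → Ee
  Pp is a fork and Pp is not conditioned on — no node blocks this path, so it is active.
Because an active path exists, Cc and Ee are not d-separated.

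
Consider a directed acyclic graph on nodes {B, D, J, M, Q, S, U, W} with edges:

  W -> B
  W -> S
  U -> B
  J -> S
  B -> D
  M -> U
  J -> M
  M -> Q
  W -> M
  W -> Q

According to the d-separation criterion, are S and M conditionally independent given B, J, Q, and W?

Yes — S and M are d-separated given {B, J, Q, W}.

There are 4 undirected paths between S and M; checking each against the conditioning set {B, J, Q, W}:
Path 1: S ← J → M
  J is a fork here and J is conditioned on, so the path is blocked at J.
Path 2: S ← W → M
  W is a fork here and W is conditioned on, so the path is blocked at W.
Path 3: S ← W → Q ← M
  W is a fork here and W is conditioned on, so the path is blocked at W.
Path 4: S ← W → B ← U ← M
  W is a fork here and W is conditioned on, so the path is blocked at W.
Since every path is blocked, d-separation holds.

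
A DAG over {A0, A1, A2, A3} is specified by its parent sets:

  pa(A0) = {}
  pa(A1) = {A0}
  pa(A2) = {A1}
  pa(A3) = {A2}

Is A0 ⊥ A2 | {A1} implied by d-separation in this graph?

Yes

There is one path between A0 and A2:
  1. A0 → A1 → A2 — A1:chain[blocks] ⇒ blocked
Since every path is blocked, d-separation holds.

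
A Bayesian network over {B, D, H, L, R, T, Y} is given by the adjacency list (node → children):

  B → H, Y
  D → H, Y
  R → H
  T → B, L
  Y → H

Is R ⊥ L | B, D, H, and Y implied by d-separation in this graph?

Enumerating the 3 paths from R to L and testing each for blocking by {B, D, H, Y}:
Path 1: R → H ← B ← T → L
  B is a chain here and B is conditioned on, so the path is blocked at B.
Path 2: R → H ← Y ← B ← T → L
  Y is a chain here and Y is conditioned on, so the path is blocked at Y.
Path 3: R → H ← D → Y ← B ← T → L
  D is a fork here and D is conditioned on, so the path is blocked at D.
All paths are blocked; R ⊥ L | {B, D, H, Y} holds.

Yes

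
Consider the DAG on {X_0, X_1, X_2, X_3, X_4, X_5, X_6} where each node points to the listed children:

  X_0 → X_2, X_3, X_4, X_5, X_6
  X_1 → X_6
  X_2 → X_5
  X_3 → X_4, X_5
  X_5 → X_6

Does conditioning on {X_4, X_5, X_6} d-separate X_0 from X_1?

No

There are 5 undirected paths between X_0 and X_1; checking each against the conditioning set {X_4, X_5, X_6}:
Path 1: X_0 → X_2 → X_5 → X_6 ← X_1
  X_5 is a chain here and X_5 is conditioned on, so the path is blocked at X_5.
Path 2: X_0 → X_6 ← X_1
  X_6 is a collider and X_6 is conditioned on, which opens it — no node blocks this path, so it is active.
Path 3: X_0 → X_3 → X_5 → X_6 ← X_1
  X_5 is a chain here and X_5 is conditioned on, so the path is blocked at X_5.
Path 4: X_0 → X_4 ← X_3 → X_5 → X_6 ← X_1
  X_5 is a chain here and X_5 is conditioned on, so the path is blocked at X_5.
Path 5: X_0 → X_5 → X_6 ← X_1
  X_5 is a chain here and X_5 is conditioned on, so the path is blocked at X_5.
Because an active path exists, X_0 and X_1 are not d-separated.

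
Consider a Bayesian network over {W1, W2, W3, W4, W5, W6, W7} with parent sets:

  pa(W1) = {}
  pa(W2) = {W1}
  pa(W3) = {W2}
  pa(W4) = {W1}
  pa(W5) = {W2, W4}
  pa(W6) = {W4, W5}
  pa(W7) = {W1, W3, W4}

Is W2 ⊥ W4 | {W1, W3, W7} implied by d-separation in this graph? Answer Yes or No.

Yes

6 paths connect W2 and W4; each must be blocked for d-separation to hold:
Path 1: W2 ← W1 → W7 ← W4
  W1 is a fork here and W1 is conditioned on, so the path is blocked at W1.
Path 2: W2 ← W1 → W4
  W1 is a fork here and W1 is conditioned on, so the path is blocked at W1.
Path 3: W2 → W3 → W7 ← W1 → W4
  W3 is a chain here and W3 is conditioned on, so the path is blocked at W3.
Path 4: W2 → W3 → W7 ← W4
  W3 is a chain here and W3 is conditioned on, so the path is blocked at W3.
Path 5: W2 → W5 → W6 ← W4
  W6 is a collider here and neither W6 nor any of its descendants is conditioned on, so the collider stays closed — the path is blocked at W6.
Path 6: W2 → W5 ← W4
  W5 is a collider here and neither W5 nor any of its descendants is conditioned on, so the collider stays closed — the path is blocked at W5.
Every path is blocked, so W2 and W4 are d-separated given {W1, W3, W7}.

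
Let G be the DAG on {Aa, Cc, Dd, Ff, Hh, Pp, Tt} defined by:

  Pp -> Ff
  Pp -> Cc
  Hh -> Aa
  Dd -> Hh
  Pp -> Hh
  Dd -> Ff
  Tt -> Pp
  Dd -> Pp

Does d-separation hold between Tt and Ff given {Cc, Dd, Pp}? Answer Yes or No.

Yes

There are 3 undirected paths between Tt and Ff; checking each against the conditioning set {Cc, Dd, Pp}:
Path 1: Tt → Pp → Ff
  Pp is a chain here and Pp is conditioned on, so the path is blocked at Pp.
Path 2: Tt → Pp ← Dd → Ff
  Dd is a fork here and Dd is conditioned on, so the path is blocked at Dd.
Path 3: Tt → Pp → Hh ← Dd → Ff
  Pp is a chain here and Pp is conditioned on, so the path is blocked at Pp.
Every path is blocked, so Tt and Ff are d-separated given {Cc, Dd, Pp}.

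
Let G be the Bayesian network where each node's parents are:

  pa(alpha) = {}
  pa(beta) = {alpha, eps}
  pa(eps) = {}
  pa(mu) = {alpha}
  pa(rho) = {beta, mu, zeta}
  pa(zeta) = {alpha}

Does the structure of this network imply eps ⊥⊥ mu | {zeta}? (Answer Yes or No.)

Yes

4 paths connect eps and mu; each must be blocked for d-separation to hold:
Path 1: eps → beta → rho ← zeta ← alpha → mu
  rho is a collider here and neither rho nor any of its descendants is conditioned on, so the collider stays closed — the path is blocked at rho.
Path 2: eps → beta → rho ← mu
  rho is a collider here and neither rho nor any of its descendants is conditioned on, so the collider stays closed — the path is blocked at rho.
Path 3: eps → beta ← alpha → zeta → rho ← mu
  beta is a collider here and neither beta nor any of its descendants is conditioned on, so the collider stays closed — the path is blocked at beta.
Path 4: eps → beta ← alpha → mu
  beta is a collider here and neither beta nor any of its descendants is conditioned on, so the collider stays closed — the path is blocked at beta.
Every path is blocked, so eps and mu are d-separated given {zeta}.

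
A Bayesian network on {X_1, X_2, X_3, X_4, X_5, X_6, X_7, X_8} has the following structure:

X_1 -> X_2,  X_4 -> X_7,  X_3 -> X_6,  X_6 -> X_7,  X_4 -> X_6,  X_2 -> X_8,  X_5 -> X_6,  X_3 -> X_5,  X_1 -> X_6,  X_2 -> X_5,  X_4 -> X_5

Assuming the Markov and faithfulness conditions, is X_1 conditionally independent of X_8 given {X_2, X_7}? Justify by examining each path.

Yes — X_1 and X_8 are d-separated given {X_2, X_7}.

5 paths connect X_1 and X_8; each must be blocked for d-separation to hold:
Path 1: X_1 → X_2 → X_8
  X_2 is a chain here and X_2 is conditioned on, so the path is blocked at X_2.
Path 2: X_1 → X_6 ← X_4 → X_5 ← X_2 → X_8
  X_2 is a fork here and X_2 is conditioned on, so the path is blocked at X_2.
Path 3: X_1 → X_6 ← X_3 → X_5 ← X_2 → X_8
  X_2 is a fork here and X_2 is conditioned on, so the path is blocked at X_2.
Path 4: X_1 → X_6 ← X_5 ← X_2 → X_8
  X_2 is a fork here and X_2 is conditioned on, so the path is blocked at X_2.
Path 5: X_1 → X_6 → X_7 ← X_4 → X_5 ← X_2 → X_8
  X_2 is a fork here and X_2 is conditioned on, so the path is blocked at X_2.
All paths are blocked; X_1 ⊥ X_8 | {X_2, X_7} holds.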